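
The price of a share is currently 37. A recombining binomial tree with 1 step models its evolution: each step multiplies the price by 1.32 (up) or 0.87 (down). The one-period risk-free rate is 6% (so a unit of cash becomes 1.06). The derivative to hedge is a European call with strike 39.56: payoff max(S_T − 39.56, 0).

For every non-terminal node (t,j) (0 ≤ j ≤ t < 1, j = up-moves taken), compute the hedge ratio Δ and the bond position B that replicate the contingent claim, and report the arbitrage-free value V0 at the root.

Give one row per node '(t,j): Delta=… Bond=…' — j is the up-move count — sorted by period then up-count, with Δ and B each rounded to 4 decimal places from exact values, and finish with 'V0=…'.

Under the risk-neutral measure, an up-move has probability p* = (R−d)/(u−d) = 0.4222 and values discount at R = 1.06.
Terminal values V(1,·): V(1,0)=0.0000, V(1,1)=9.2800
  t=0,j=0: stock 37.0000 → up 48.8400 (V=9.2800), down 32.1900 (V=0.0000). Price 3.6964; hedge Δ=0.5574, bond B=-16.9258.
Self-financing check: at every node Δ·S+B equals the discounted successor values.

(0,0): Delta=0.5574 Bond=-16.9258
V0=3.6964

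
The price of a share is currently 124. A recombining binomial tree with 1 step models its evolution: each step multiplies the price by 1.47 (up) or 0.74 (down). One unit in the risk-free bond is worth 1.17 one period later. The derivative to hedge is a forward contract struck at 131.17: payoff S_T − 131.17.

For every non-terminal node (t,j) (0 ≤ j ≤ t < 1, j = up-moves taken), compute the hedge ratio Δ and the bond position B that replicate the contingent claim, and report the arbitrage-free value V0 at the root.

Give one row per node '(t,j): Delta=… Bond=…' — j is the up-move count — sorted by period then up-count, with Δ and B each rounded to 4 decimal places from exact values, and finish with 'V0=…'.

Under the risk-neutral measure, an up-move has probability p* = (R−d)/(u−d) = 0.5890 and values discount at R = 1.17.
Payoff layer (t=1): V(1,0)=-39.4100, V(1,1)=51.1100
(0,0): S=124.0000. Δ = (V_up−V_dn)/(S_up−S_dn) = (51.1100−-39.4100)/(182.2800−91.7600) = 1.0000. V = [p*·51.1100 + (1−p*)·-39.4100]/1.17 = 11.8889. B = V − Δ·S = -112.1111.
Root portfolio cost Δ·124+B reproduces V0=11.8889.

(0,0): Delta=1.0000 Bond=-112.1111
V0=11.8889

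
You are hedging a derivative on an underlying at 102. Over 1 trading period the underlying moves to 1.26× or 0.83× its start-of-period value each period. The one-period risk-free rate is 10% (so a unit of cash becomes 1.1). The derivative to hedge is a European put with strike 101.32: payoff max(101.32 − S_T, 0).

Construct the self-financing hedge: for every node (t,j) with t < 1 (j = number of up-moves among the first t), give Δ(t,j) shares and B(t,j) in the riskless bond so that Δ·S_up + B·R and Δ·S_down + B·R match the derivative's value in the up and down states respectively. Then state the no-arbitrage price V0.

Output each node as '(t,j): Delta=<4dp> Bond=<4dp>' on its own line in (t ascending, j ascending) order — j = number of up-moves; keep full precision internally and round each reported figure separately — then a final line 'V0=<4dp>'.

Under the risk-neutral measure, an up-move has probability p* = (R−d)/(u−d) = 0.6279 and values discount at R = 1.1.
Payoff layer (t=1): V(1,0)=16.6600, V(1,1)=0.0000
  t=0,j=0: stock 102.0000 → up 128.5200 (V=0.0000), down 84.6600 (V=16.6600). Price 5.6355; hedge Δ=-0.3798, bond B=44.3797.
The time-0 hedge costs 5.6355, which is the no-arbitrage price.

(0,0): Delta=-0.3798 Bond=44.3797
V0=5.6355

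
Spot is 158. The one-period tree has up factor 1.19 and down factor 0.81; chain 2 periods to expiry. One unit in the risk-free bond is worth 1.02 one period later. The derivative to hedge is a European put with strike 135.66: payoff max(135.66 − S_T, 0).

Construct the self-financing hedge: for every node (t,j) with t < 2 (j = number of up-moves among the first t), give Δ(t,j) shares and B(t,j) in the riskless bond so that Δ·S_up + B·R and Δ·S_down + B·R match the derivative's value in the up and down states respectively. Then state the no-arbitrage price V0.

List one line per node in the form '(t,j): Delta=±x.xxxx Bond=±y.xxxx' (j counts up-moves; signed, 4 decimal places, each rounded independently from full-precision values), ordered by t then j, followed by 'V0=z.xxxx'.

(0,0): Delta=-0.2337 Bond=43.0851
(1,0): Delta=-0.6579 Bond=98.2339
(1,1): Delta=0.0000 Bond=0.0000
V0=6.1550

No-arbitrage ⇒ martingale measure with p* = (R−d)/(u−d) = 0.5526.
Terminal payoffs: V(2,0)=31.9962, V(2,1)=0.0000, V(2,2)=0.0000
(1,0): S=127.9800. Δ = (V_up−V_dn)/(S_up−S_dn) = (0.0000−31.9962)/(152.2962−103.6638) = -0.6579. V = [p*·0.0000 + (1−p*)·31.9962]/1.02 = 14.0334. B = V − Δ·S = 98.2339.
(1,1): S=188.0200. Δ = (V_up−V_dn)/(S_up−S_dn) = (0.0000−0.0000)/(223.7438−152.2962) = 0.0000. V = [p*·0.0000 + (1−p*)·0.0000]/1.02 = 0.0000. B = V − Δ·S = 0.0000.
(0,0): S=158.0000. Δ = (V_up−V_dn)/(S_up−S_dn) = (0.0000−14.0334)/(188.0200−127.9800) = -0.2337. V = [p*·0.0000 + (1−p*)·14.0334]/1.02 = 6.1550. B = V − Δ·S = 43.0851.
Root portfolio cost Δ·158+B reproduces V0=6.1550.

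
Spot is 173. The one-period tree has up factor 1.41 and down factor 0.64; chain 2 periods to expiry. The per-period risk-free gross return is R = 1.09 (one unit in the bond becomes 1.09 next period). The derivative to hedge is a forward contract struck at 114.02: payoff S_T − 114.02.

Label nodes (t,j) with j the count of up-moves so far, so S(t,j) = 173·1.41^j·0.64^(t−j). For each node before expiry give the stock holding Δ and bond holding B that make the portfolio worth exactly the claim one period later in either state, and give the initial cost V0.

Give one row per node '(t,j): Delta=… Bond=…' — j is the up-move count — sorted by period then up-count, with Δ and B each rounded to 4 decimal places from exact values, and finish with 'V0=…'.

Under the risk-neutral measure, an up-move has probability p* = (R−d)/(u−d) = 0.5844 and values discount at R = 1.09.
Payoff layer (t=2): V(2,0)=-43.1592, V(2,1)=42.0952, V(2,2)=229.9213
Node (1,0) S=110.7200: V=(p*·42.0952+(1−p*)·-43.1592)/1.09=6.1145; Δ=(42.0952−-43.1592)/(156.1152−70.8608)=1.0000; B=V−Δ·S=-104.6055
Node (1,1) S=243.9300: V=(p*·229.9213+(1−p*)·42.0952)/1.09=139.3245; Δ=(229.9213−42.0952)/(343.9413−156.1152)=1.0000; B=V−Δ·S=-104.6055
Node (0,0) S=173.0000: V=(p*·139.3245+(1−p*)·6.1145)/1.09=77.0316; Δ=(139.3245−6.1145)/(243.9300−110.7200)=1.0000; B=V−Δ·S=-95.9684
Check: Δ(0,0)·S0 + B(0,0) = 77.0316 = V0.

(0,0): Delta=1.0000 Bond=-95.9684
(1,0): Delta=1.0000 Bond=-104.6055
(1,1): Delta=1.0000 Bond=-104.6055
V0=77.0316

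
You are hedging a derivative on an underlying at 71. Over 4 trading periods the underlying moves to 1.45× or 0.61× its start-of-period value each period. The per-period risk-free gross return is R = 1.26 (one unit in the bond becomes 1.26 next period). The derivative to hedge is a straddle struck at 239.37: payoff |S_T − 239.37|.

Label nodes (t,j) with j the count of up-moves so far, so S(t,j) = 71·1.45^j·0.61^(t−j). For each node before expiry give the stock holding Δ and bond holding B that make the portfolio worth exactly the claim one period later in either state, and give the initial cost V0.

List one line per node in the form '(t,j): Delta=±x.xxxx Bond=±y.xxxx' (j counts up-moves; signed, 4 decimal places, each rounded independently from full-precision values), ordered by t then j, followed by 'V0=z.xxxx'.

Under the risk-neutral measure, an up-move has probability p* = (R−d)/(u−d) = 0.7738 and values discount at R = 1.26.
At expiry t=4: V(4,0)=229.5395, V(4,1)=216.0023, V(4,2)=183.8238, V(4,3)=107.3341, V(4,4)=74.4859
Node (3,0) S=16.1157: V=(p*·216.0023+(1−p*)·229.5395)/1.26=173.8605; Δ=(216.0023−229.5395)/(23.3677−9.8305)=-1.0000; B=V−Δ·S=189.9762
Node (3,1) S=38.3077: V=(p*·183.8238+(1−p*)·216.0023)/1.26=151.6685; Δ=(183.8238−216.0023)/(55.5462−23.3677)=-1.0000; B=V−Δ·S=189.9762
Node (3,2) S=91.0593: V=(p*·107.3341+(1−p*)·183.8238)/1.26=98.9169; Δ=(107.3341−183.8238)/(132.0359−55.5462)=-1.0000; B=V−Δ·S=189.9762
Node (3,3) S=216.4524: V=(p*·74.4859+(1−p*)·107.3341)/1.26=65.0126; Δ=(74.4859−107.3341)/(313.8559−132.0359)=-0.1807; B=V−Δ·S=104.1175
Node (2,0) S=26.4191: V=(p*·151.6685+(1−p*)·173.8605)/1.26=124.3557; Δ=(151.6685−173.8605)/(38.3077−16.1157)=-1.0000; B=V−Δ·S=150.7748
Node (2,1) S=62.7995: V=(p*·98.9169+(1−p*)·151.6685)/1.26=87.9753; Δ=(98.9169−151.6685)/(91.0593−38.3077)=-1.0000; B=V−Δ·S=150.7748
Node (2,2) S=149.2775: V=(p*·65.0126+(1−p*)·98.9169)/1.26=57.6837; Δ=(65.0126−98.9169)/(216.4524−91.0593)=-0.2704; B=V−Δ·S=98.0460
Node (1,0) S=43.3100: V=(p*·87.9753+(1−p*)·124.3557)/1.26=76.3525; Δ=(87.9753−124.3557)/(62.7995−26.4191)=-1.0000; B=V−Δ·S=119.6625
Node (1,1) S=102.9500: V=(p*·57.6837+(1−p*)·87.9753)/1.26=51.2185; Δ=(57.6837−87.9753)/(149.2775−62.7995)=-0.3503; B=V−Δ·S=87.2799
Node (0,0) S=71.0000: V=(p*·51.2185+(1−p*)·76.3525)/1.26=45.1616; Δ=(51.2185−76.3525)/(102.9500−43.3100)=-0.4214; B=V−Δ·S=75.0830
The time-0 hedge costs 45.1616, which is the no-arbitrage price.

(0,0): Delta=-0.4214 Bond=75.0830
(1,0): Delta=-1.0000 Bond=119.6625
(1,1): Delta=-0.3503 Bond=87.2799
(2,0): Delta=-1.0000 Bond=150.7748
(2,1): Delta=-1.0000 Bond=150.7748
(2,2): Delta=-0.2704 Bond=98.0460
(3,0): Delta=-1.0000 Bond=189.9762
(3,1): Delta=-1.0000 Bond=189.9762
(3,2): Delta=-1.0000 Bond=189.9762
(3,3): Delta=-0.1807 Bond=104.1175
V0=45.1616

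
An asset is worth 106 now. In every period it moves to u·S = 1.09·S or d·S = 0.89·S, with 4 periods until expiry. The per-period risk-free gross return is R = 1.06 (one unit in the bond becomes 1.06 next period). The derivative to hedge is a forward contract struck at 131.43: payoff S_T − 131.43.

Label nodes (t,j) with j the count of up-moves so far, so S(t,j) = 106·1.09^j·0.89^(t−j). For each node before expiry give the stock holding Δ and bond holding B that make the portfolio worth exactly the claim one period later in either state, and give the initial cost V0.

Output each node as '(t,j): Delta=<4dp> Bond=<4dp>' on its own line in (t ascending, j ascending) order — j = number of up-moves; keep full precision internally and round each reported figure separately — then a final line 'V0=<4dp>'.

(0,0): Delta=1.0000 Bond=-104.1049
(1,0): Delta=1.0000 Bond=-110.3512
(1,1): Delta=1.0000 Bond=-110.3512
(2,0): Delta=1.0000 Bond=-116.9722
(2,1): Delta=1.0000 Bond=-116.9722
(2,2): Delta=1.0000 Bond=-116.9722
(3,0): Delta=1.0000 Bond=-123.9906
(3,1): Delta=1.0000 Bond=-123.9906
(3,2): Delta=1.0000 Bond=-123.9906
(3,3): Delta=1.0000 Bond=-123.9906
V0=1.8951

Under the risk-neutral measure, an up-move has probability p* = (R−d)/(u−d) = 0.8500 and values discount at R = 1.06.
Payoff layer (t=4): V(4,0)=-64.9232, V(4,1)=-49.9779, V(4,2)=-31.6740, V(4,3)=-9.2570, V(4,4)=18.1977
  t=3,j=0: stock 74.7267 → up 81.4521 (V=-49.9779), down 66.5068 (V=-64.9232). Price -49.2639; hedge Δ=1.0000, bond B=-123.9906.
  t=3,j=1: stock 91.5192 → up 99.7560 (V=-31.6740), down 81.4521 (V=-49.9779). Price -32.4713; hedge Δ=1.0000, bond B=-123.9906.
  t=3,j=2: stock 112.0854 → up 122.1730 (V=-9.2570), down 99.7560 (V=-31.6740). Price -11.9052; hedge Δ=1.0000, bond B=-123.9906.
  t=3,j=3: stock 137.2731 → up 149.6277 (V=18.1977), down 122.1730 (V=-9.2570). Price 13.2825; hedge Δ=1.0000, bond B=-123.9906.
  t=2,j=0: stock 83.9626 → up 91.5192 (V=-32.4713), down 74.7267 (V=-49.2639). Price -33.0096; hedge Δ=1.0000, bond B=-116.9722.
  t=2,j=1: stock 102.8306 → up 112.0854 (V=-11.9052), down 91.5192 (V=-32.4713). Price -14.1416; hedge Δ=1.0000, bond B=-116.9722.
  t=2,j=2: stock 125.9386 → up 137.2731 (V=13.2825), down 112.0854 (V=-11.9052). Price 8.9664; hedge Δ=1.0000, bond B=-116.9722.
  t=1,j=0: stock 94.3400 → up 102.8306 (V=-14.1416), down 83.9626 (V=-33.0096). Price -16.0112; hedge Δ=1.0000, bond B=-110.3512.
  t=1,j=1: stock 115.5400 → up 125.9386 (V=8.9664), down 102.8306 (V=-14.1416). Price 5.1888; hedge Δ=1.0000, bond B=-110.3512.
  t=0,j=0: stock 106.0000 → up 115.5400 (V=5.1888), down 94.3400 (V=-16.0112). Price 1.8951; hedge Δ=1.0000, bond B=-104.1049.
The time-0 hedge costs 1.8951, which is the no-arbitrage price.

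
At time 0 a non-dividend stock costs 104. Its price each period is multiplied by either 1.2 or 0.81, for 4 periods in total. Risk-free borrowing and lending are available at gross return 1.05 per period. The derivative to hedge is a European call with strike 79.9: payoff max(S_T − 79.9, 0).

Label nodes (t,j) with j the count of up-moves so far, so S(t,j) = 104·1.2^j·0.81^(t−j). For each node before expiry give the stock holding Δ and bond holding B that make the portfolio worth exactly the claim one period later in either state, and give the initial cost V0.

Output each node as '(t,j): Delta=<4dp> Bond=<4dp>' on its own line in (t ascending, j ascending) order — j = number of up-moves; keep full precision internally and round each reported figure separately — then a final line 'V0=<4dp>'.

Risk-neutral probability p* = (R−d)/(u−d) = (1.05−0.81)/(1.2−0.81) = 0.6154.
Payoff layer (t=4): V(4,0)=0.0000, V(4,1)=0.0000, V(4,2)=18.3575, V(4,3)=65.6667, V(4,4)=135.7544
  t=3,j=0: stock 55.2699 → up 66.3238 (V=0.0000), down 44.7686 (V=0.0000). Price 0.0000; hedge Δ=0.0000, bond B=0.0000.
  t=3,j=1: stock 81.8813 → up 98.2575 (V=18.3575), down 66.3238 (V=0.0000). Price 10.7590; hedge Δ=0.5749, bond B=-36.3116.
  t=3,j=2: stock 121.3056 → up 145.5667 (V=65.6667), down 98.2575 (V=18.3575). Price 45.2104; hedge Δ=1.0000, bond B=-76.0952.
  t=3,j=3: stock 179.7120 → up 215.6544 (V=135.7544), down 145.5667 (V=65.6667). Price 103.6168; hedge Δ=1.0000, bond B=-76.0952.
  t=2,j=0: stock 68.2344 → up 81.8813 (V=10.7590), down 55.2699 (V=0.0000). Price 6.3056; hedge Δ=0.4043, bond B=-21.2815.
  t=2,j=1: stock 101.0880 → up 121.3056 (V=45.2104), down 81.8813 (V=10.7590). Price 30.4379; hedge Δ=0.8739, bond B=-57.8989.
  t=2,j=2: stock 149.7600 → up 179.7120 (V=103.6168), down 121.3056 (V=45.2104). Price 77.2883; hedge Δ=1.0000, bond B=-72.4717.
  t=1,j=0: stock 84.2400 → up 101.0880 (V=30.4379), down 68.2344 (V=6.3056). Price 20.1488; hedge Δ=0.7345, bond B=-41.7289.
  t=1,j=1: stock 124.8000 → up 149.7600 (V=77.2883), down 101.0880 (V=30.4379). Price 56.4466; hedge Δ=0.9626, bond B=-63.6826.
  t=0,j=0: stock 104.0000 → up 124.8000 (V=56.4466), down 84.2400 (V=20.1488). Price 40.4628; hedge Δ=0.8949, bond B=-52.6084.
Each (Δ,B) replicates both successor values, so the strategy is self-financing and V0 is arbitrage-free.

(0,0): Delta=0.8949 Bond=-52.6084
(1,0): Delta=0.7345 Bond=-41.7289
(1,1): Delta=0.9626 Bond=-63.6826
(2,0): Delta=0.4043 Bond=-21.2815
(2,1): Delta=0.8739 Bond=-57.8989
(2,2): Delta=1.0000 Bond=-72.4717
(3,0): Delta=0.0000 Bond=0.0000
(3,1): Delta=0.5749 Bond=-36.3116
(3,2): Delta=1.0000 Bond=-76.0952
(3,3): Delta=1.0000 Bond=-76.0952
V0=40.4628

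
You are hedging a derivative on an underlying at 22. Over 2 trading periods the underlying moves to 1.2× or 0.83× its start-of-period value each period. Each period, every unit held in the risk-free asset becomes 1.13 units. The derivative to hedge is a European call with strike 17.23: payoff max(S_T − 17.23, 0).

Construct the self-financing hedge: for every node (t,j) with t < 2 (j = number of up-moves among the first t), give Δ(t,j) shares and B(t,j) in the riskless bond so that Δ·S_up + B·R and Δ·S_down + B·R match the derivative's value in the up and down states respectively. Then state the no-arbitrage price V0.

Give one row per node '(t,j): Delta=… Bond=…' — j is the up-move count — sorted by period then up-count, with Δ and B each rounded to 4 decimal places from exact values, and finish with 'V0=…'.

(0,0): Delta=0.9573 Bond=-12.4969
(1,0): Delta=0.6930 Bond=-9.2946
(1,1): Delta=1.0000 Bond=-15.2478
V0=8.5645

Risk-neutral probability p* = (R−d)/(u−d) = (1.13−0.83)/(1.2−0.83) = 0.8108.
Payoff layer (t=2): V(2,0)=0.0000, V(2,1)=4.6820, V(2,2)=14.4500
Node (1,0) S=18.2600: V=(p*·4.6820+(1−p*)·0.0000)/1.13=3.3595; Δ=(4.6820−0.0000)/(21.9120−15.1558)=0.6930; B=V−Δ·S=-9.2946
Node (1,1) S=26.4000: V=(p*·14.4500+(1−p*)·4.6820)/1.13=11.1522; Δ=(14.4500−4.6820)/(31.6800−21.9120)=1.0000; B=V−Δ·S=-15.2478
Node (0,0) S=22.0000: V=(p*·11.1522+(1−p*)·3.3595)/1.13=8.5645; Δ=(11.1522−3.3595)/(26.4000−18.2600)=0.9573; B=V−Δ·S=-12.4969
Check: Δ(0,0)·S0 + B(0,0) = 8.5645 = V0.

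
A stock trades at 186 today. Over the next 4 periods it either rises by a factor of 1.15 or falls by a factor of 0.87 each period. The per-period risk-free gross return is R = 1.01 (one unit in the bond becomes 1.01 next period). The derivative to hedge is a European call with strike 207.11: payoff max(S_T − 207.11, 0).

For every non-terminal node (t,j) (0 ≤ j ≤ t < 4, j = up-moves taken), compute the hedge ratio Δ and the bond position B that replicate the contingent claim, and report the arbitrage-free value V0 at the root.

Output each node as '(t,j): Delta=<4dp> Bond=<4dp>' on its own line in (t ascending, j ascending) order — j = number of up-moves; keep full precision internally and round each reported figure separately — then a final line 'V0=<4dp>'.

Risk-neutral probability p* = (R−d)/(u−d) = (1.01−0.87)/(1.15−0.87) = 0.5000.
Terminal values V(4,·): V(4,0)=0.0000, V(4,1)=0.0000, V(4,2)=0.0000, V(4,3)=38.9980, V(4,4)=118.2052
Node (3,0) S=122.4816: V=(p*·0.0000+(1−p*)·0.0000)/1.01=0.0000; Δ=(0.0000−0.0000)/(140.8538−106.5590)=0.0000; B=V−Δ·S=0.0000
Node (3,1) S=161.9009: V=(p*·0.0000+(1−p*)·0.0000)/1.01=0.0000; Δ=(0.0000−0.0000)/(186.1860−140.8538)=0.0000; B=V−Δ·S=0.0000
Node (3,2) S=214.0069: V=(p*·38.9980+(1−p*)·0.0000)/1.01=19.3059; Δ=(38.9980−0.0000)/(246.1080−186.1860)=0.6508; B=V−Δ·S=-119.9726
Node (3,3) S=282.8827: V=(p*·118.2052+(1−p*)·38.9980)/1.01=77.8233; Δ=(118.2052−38.9980)/(325.3152−246.1080)=1.0000; B=V−Δ·S=-205.0594
Node (2,0) S=140.7834: V=(p*·0.0000+(1−p*)·0.0000)/1.01=0.0000; Δ=(0.0000−0.0000)/(161.9009−122.4816)=0.0000; B=V−Δ·S=0.0000
Node (2,1) S=186.0930: V=(p*·19.3059+(1−p*)·0.0000)/1.01=9.5574; Δ=(19.3059−0.0000)/(214.0069−161.9009)=0.3705; B=V−Δ·S=-59.3924
Node (2,2) S=245.9850: V=(p*·77.8233+(1−p*)·19.3059)/1.01=48.0838; Δ=(77.8233−19.3059)/(282.8827−214.0069)=0.8496; B=V−Δ·S=-160.9069
Node (1,0) S=161.8200: V=(p*·9.5574+(1−p*)·0.0000)/1.01=4.7314; Δ=(9.5574−0.0000)/(186.0930−140.7834)=0.2109; B=V−Δ·S=-29.4022
Node (1,1) S=213.9000: V=(p*·48.0838+(1−p*)·9.5574)/1.01=28.5352; Δ=(48.0838−9.5574)/(245.9850−186.0930)=0.6433; B=V−Δ·S=-109.0591
Node (0,0) S=186.0000: V=(p*·28.5352+(1−p*)·4.7314)/1.01=16.4686; Δ=(28.5352−4.7314)/(213.9000−161.8200)=0.4571; B=V−Δ·S=-68.5452
Self-financing check: at every node Δ·S+B equals the discounted successor values.

(0,0): Delta=0.4571 Bond=-68.5452
(1,0): Delta=0.2109 Bond=-29.4022
(1,1): Delta=0.6433 Bond=-109.0591
(2,0): Delta=0.0000 Bond=0.0000
(2,1): Delta=0.3705 Bond=-59.3924
(2,2): Delta=0.8496 Bond=-160.9069
(3,0): Delta=0.0000 Bond=0.0000
(3,1): Delta=0.0000 Bond=0.0000
(3,2): Delta=0.6508 Bond=-119.9726
(3,3): Delta=1.0000 Bond=-205.0594
V0=16.4686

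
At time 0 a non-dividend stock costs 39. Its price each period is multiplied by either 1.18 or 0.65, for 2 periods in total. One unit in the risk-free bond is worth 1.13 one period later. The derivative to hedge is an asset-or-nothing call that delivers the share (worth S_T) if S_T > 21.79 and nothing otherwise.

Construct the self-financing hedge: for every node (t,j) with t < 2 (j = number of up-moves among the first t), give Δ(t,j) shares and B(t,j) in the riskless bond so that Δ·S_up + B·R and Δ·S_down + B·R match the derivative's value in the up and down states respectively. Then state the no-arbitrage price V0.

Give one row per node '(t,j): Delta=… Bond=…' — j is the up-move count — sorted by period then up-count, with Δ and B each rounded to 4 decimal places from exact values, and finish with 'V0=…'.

No-arbitrage ⇒ martingale measure with p* = (R−d)/(u−d) = 0.9057.
Payoff layer (t=2): V(2,0)=0.0000, V(2,1)=29.9130, V(2,2)=54.3036
Node (1,0) S=25.3500: V=(p*·29.9130+(1−p*)·0.0000)/1.13=23.9744; Δ=(29.9130−0.0000)/(29.9130−16.4775)=2.2264; B=V−Δ·S=-32.4653
Node (1,1) S=46.0200: V=(p*·54.3036+(1−p*)·29.9130)/1.13=46.0200; Δ=(54.3036−29.9130)/(54.3036−29.9130)=1.0000; B=V−Δ·S=0.0000
Node (0,0) S=39.0000: V=(p*·46.0200+(1−p*)·23.9744)/1.13=38.8852; Δ=(46.0200−23.9744)/(46.0200−25.3500)=1.0666; B=V−Δ·S=-2.7104
Root portfolio cost Δ·39+B reproduces V0=38.8852.

(0,0): Delta=1.0666 Bond=-2.7104
(1,0): Delta=2.2264 Bond=-32.4653
(1,1): Delta=1.0000 Bond=0.0000
V0=38.8852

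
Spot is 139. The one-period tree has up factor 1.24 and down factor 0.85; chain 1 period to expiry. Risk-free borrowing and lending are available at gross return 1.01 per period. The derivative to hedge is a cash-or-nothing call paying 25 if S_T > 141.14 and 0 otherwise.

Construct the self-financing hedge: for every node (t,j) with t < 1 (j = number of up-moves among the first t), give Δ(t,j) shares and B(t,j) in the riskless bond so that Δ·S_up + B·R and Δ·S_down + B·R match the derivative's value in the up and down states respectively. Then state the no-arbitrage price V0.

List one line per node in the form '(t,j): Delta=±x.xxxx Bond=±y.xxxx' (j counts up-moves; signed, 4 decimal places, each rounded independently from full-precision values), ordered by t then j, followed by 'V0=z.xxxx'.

(0,0): Delta=0.4612 Bond=-53.9477
V0=10.1549

Under the risk-neutral measure, an up-move has probability p* = (R−d)/(u−d) = 0.4103 and values discount at R = 1.01.
At expiry t=1: V(1,0)=0.0000, V(1,1)=25.0000
(0,0): S=139.0000. Δ = (V_up−V_dn)/(S_up−S_dn) = (25.0000−0.0000)/(172.3600−118.1500) = 0.4612. V = [p*·25.0000 + (1−p*)·0.0000]/1.01 = 10.1549. B = V − Δ·S = -53.9477.
Root portfolio cost Δ·139+B reproduces V0=10.1549.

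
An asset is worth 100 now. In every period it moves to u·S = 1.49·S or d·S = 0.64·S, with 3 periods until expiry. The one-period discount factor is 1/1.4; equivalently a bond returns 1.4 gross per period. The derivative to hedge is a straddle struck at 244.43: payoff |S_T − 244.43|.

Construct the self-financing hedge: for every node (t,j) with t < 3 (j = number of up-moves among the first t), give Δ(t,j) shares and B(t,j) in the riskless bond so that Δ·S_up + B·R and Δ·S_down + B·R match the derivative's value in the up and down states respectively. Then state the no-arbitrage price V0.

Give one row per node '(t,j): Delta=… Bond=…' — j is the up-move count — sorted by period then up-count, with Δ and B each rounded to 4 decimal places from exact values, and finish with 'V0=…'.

(0,0): Delta=-0.1711 Bond=51.1872
(1,0): Delta=-1.0000 Bond=124.7092
(1,1): Delta=-0.1290 Bond=65.3802
(2,0): Delta=-1.0000 Bond=174.5929
(2,1): Delta=-1.0000 Bond=174.5929
(2,2): Delta=-0.0847 Bond=81.6962
V0=34.0733

Since d<R<u, set p* = (R−d)/(u−d) = 0.8941; price each node as the discounted p*-expectation of its children.
Payoff layer (t=3): V(3,0)=218.2156, V(3,1)=183.3996, V(3,2)=102.3436, V(3,3)=86.3649
Node (2,0) S=40.9600: V=(p*·183.3996+(1−p*)·218.2156)/1.4=133.6329; Δ=(183.3996−218.2156)/(61.0304−26.2144)=-1.0000; B=V−Δ·S=174.5929
Node (2,1) S=95.3600: V=(p*·102.3436+(1−p*)·183.3996)/1.4=79.2329; Δ=(102.3436−183.3996)/(142.0864−61.0304)=-1.0000; B=V−Δ·S=174.5929
Node (2,2) S=222.0100: V=(p*·86.3649+(1−p*)·102.3436)/1.4=62.8977; Δ=(86.3649−102.3436)/(330.7949−142.0864)=-0.0847; B=V−Δ·S=81.6962
Node (1,0) S=64.0000: V=(p*·79.2329+(1−p*)·133.6329)/1.4=60.7092; Δ=(79.2329−133.6329)/(95.3600−40.9600)=-1.0000; B=V−Δ·S=124.7092
Node (1,1) S=149.0000: V=(p*·62.8977+(1−p*)·79.2329)/1.4=46.1624; Δ=(62.8977−79.2329)/(222.0100−95.3600)=-0.1290; B=V−Δ·S=65.3802
Node (0,0) S=100.0000: V=(p*·46.1624+(1−p*)·60.7092)/1.4=34.0733; Δ=(46.1624−60.7092)/(149.0000−64.0000)=-0.1711; B=V−Δ·S=51.1872
Self-financing check: at every node Δ·S+B equals the discounted successor values.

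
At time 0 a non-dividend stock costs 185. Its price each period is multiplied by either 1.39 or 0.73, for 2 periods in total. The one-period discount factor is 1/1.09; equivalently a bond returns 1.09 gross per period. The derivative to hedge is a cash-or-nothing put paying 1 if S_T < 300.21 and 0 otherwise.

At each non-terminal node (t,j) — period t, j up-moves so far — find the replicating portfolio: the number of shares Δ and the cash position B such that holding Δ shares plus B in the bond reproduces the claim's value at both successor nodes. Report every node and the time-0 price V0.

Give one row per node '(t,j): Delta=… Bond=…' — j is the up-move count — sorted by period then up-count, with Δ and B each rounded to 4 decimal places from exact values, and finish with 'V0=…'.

(0,0): Delta=-0.0041 Bond=1.3495
(1,0): Delta=0.0000 Bond=0.9174
(1,1): Delta=-0.0059 Bond=1.9322
V0=0.5913

The replicating-portfolio and risk-neutral prices coincide; use p* = (1.09−0.73)/(1.39−0.73) = 0.5455 for the latter.
At expiry t=2: V(2,0)=1.0000, V(2,1)=1.0000, V(2,2)=0.0000
Node (1,0) S=135.0500: V=(p*·1.0000+(1−p*)·1.0000)/1.09=0.9174; Δ=(1.0000−1.0000)/(187.7195−98.5865)=0.0000; B=V−Δ·S=0.9174
Node (1,1) S=257.1500: V=(p*·0.0000+(1−p*)·1.0000)/1.09=0.4170; Δ=(0.0000−1.0000)/(357.4385−187.7195)=-0.0059; B=V−Δ·S=1.9322
Node (0,0) S=185.0000: V=(p*·0.4170+(1−p*)·0.9174)/1.09=0.5913; Δ=(0.4170−0.9174)/(257.1500−135.0500)=-0.0041; B=V−Δ·S=1.3495
The time-0 hedge costs 0.5913, which is the no-arbitrage price.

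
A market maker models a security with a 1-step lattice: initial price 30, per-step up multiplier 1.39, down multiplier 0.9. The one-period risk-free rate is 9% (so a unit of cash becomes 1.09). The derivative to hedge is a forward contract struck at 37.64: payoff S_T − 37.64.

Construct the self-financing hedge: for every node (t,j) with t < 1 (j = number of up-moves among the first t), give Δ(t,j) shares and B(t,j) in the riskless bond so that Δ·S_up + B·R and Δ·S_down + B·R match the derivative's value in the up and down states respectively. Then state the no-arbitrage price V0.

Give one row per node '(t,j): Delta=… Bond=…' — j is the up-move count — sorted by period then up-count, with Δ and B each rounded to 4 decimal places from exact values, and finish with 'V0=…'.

(0,0): Delta=1.0000 Bond=-34.5321
V0=-4.5321

No-arbitrage ⇒ martingale measure with p* = (R−d)/(u−d) = 0.3878.
Payoff layer (t=1): V(1,0)=-10.6400, V(1,1)=4.0600
  t=0,j=0: stock 30.0000 → up 41.7000 (V=4.0600), down 27.0000 (V=-10.6400). Price -4.5321; hedge Δ=1.0000, bond B=-34.5321.
Self-financing check: at every node Δ·S+B equals the discounted successor values.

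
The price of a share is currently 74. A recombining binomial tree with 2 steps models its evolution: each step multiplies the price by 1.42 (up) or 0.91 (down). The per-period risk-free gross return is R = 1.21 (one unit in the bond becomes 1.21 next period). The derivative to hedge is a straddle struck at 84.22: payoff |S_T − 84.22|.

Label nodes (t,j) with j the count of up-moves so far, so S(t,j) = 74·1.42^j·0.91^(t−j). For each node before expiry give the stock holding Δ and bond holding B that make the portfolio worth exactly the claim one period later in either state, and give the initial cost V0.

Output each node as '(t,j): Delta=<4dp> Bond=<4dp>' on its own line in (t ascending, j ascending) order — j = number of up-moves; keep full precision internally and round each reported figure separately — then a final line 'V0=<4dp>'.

Risk-neutral probability p* = (R−d)/(u−d) = (1.21−0.91)/(1.42−0.91) = 0.5882.
At expiry t=2: V(2,0)=22.9406, V(2,1)=11.4028, V(2,2)=64.9936
Node (1,0) S=67.3400: V=(p*·11.4028+(1−p*)·22.9406)/1.21=13.3501; Δ=(11.4028−22.9406)/(95.6228−61.2794)=-0.3360; B=V−Δ·S=35.9733
Node (1,1) S=105.0800: V=(p*·64.9936+(1−p*)·11.4028)/1.21=35.4767; Δ=(64.9936−11.4028)/(149.2136−95.6228)=1.0000; B=V−Δ·S=-69.6033
Node (0,0) S=74.0000: V=(p*·35.4767+(1−p*)·13.3501)/1.21=21.7899; Δ=(35.4767−13.3501)/(105.0800−67.3400)=0.5863; B=V−Δ·S=-21.5955
The time-0 hedge costs 21.7899, which is the no-arbitrage price.

(0,0): Delta=0.5863 Bond=-21.5955
(1,0): Delta=-0.3360 Bond=35.9733
(1,1): Delta=1.0000 Bond=-69.6033
V0=21.7899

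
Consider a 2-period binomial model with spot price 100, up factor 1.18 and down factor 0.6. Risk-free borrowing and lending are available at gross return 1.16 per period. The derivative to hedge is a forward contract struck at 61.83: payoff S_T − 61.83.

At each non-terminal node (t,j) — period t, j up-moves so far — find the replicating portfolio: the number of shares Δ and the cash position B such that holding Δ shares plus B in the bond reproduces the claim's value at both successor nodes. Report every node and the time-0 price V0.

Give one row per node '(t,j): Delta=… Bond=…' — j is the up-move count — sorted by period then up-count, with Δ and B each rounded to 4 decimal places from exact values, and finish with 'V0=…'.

(0,0): Delta=1.0000 Bond=-45.9498
(1,0): Delta=1.0000 Bond=-53.3017
(1,1): Delta=1.0000 Bond=-53.3017
V0=54.0502

No-arbitrage ⇒ martingale measure with p* = (R−d)/(u−d) = 0.9655.
Terminal values V(2,·): V(2,0)=-25.8300, V(2,1)=8.9700, V(2,2)=77.4100
Node (1,0) S=60.0000: V=(p*·8.9700+(1−p*)·-25.8300)/1.16=6.6983; Δ=(8.9700−-25.8300)/(70.8000−36.0000)=1.0000; B=V−Δ·S=-53.3017
Node (1,1) S=118.0000: V=(p*·77.4100+(1−p*)·8.9700)/1.16=64.6983; Δ=(77.4100−8.9700)/(139.2400−70.8000)=1.0000; B=V−Δ·S=-53.3017
Node (0,0) S=100.0000: V=(p*·64.6983+(1−p*)·6.6983)/1.16=54.0502; Δ=(64.6983−6.6983)/(118.0000−60.0000)=1.0000; B=V−Δ·S=-45.9498
Self-financing check: at every node Δ·S+B equals the discounted successor values.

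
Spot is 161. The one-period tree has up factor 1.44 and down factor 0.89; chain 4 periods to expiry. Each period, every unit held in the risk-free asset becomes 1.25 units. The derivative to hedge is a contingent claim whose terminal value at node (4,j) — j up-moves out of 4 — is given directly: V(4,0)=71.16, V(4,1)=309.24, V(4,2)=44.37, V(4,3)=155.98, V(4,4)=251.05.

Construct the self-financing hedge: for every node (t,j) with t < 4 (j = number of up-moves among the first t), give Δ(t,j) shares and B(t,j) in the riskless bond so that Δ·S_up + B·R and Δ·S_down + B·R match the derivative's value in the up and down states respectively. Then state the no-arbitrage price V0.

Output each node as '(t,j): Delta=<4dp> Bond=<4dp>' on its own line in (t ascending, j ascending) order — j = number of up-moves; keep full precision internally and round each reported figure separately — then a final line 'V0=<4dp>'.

(0,0): Delta=0.1385 Bond=40.9875
(1,0): Delta=-0.3537 Bond=121.7673
(1,1): Delta=0.2991 Bond=14.0086
(2,0): Delta=-1.0393 Bond=239.6472
(2,1): Delta=-0.1300 Bond=106.0613
(2,2): Delta=0.4391 Bond=-29.2241
(3,0): Delta=3.8139 Bond=-251.2774
(3,1): Delta=-2.6224 Bond=590.2783
(3,2): Delta=0.6830 Bond=-108.9882
(3,3): Delta=0.3596 Bond=1.7116
V0=63.2939

No-arbitrage ⇒ martingale measure with p* = (R−d)/(u−d) = 0.6545.
Terminal values V(4,·): V(4,0)=71.1600, V(4,1)=309.2400, V(4,2)=44.3700, V(4,3)=155.9800, V(4,4)=251.0500
Node (3,0) S=113.5000: V=(p*·309.2400+(1−p*)·71.1600)/1.25=181.5953; Δ=(309.2400−71.1600)/(163.4400−101.0150)=3.8139; B=V−Δ·S=-251.2774
Node (3,1) S=183.6405: V=(p*·44.3700+(1−p*)·309.2400)/1.25=108.6964; Δ=(44.3700−309.2400)/(264.4423−163.4400)=-2.6224; B=V−Δ·S=590.2783
Node (3,2) S=297.1261: V=(p*·155.9800+(1−p*)·44.3700)/1.25=93.9391; Δ=(155.9800−44.3700)/(427.8616−264.4423)=0.6830; B=V−Δ·S=-108.9882
Node (3,3) S=480.7434: V=(p*·251.0500+(1−p*)·155.9800)/1.25=174.5661; Δ=(251.0500−155.9800)/(692.2705−427.8616)=0.3596; B=V−Δ·S=1.7116
Node (2,0) S=127.5281: V=(p*·108.6964+(1−p*)·181.5953)/1.25=107.1038; Δ=(108.6964−181.5953)/(183.6405−113.5000)=-1.0393; B=V−Δ·S=239.6472
Node (2,1) S=206.3376: V=(p*·93.9391+(1−p*)·108.6964)/1.25=79.2296; Δ=(93.9391−108.6964)/(297.1261−183.6405)=-0.1300; B=V−Δ·S=106.0613
Node (2,2) S=333.8496: V=(p*·174.5661+(1−p*)·93.9391)/1.25=117.3705; Δ=(174.5661−93.9391)/(480.7434−297.1261)=0.4391; B=V−Δ·S=-29.2241
Node (1,0) S=143.2900: V=(p*·79.2296+(1−p*)·107.1038)/1.25=71.0871; Δ=(79.2296−107.1038)/(206.3376−127.5281)=-0.3537; B=V−Δ·S=121.7673
Node (1,1) S=231.8400: V=(p*·117.3705+(1−p*)·79.2296)/1.25=83.3557; Δ=(117.3705−79.2296)/(333.8496−206.3376)=0.2991; B=V−Δ·S=14.0086
Node (0,0) S=161.0000: V=(p*·83.3557+(1−p*)·71.0871)/1.25=63.2939; Δ=(83.3557−71.0871)/(231.8400−143.2900)=0.1385; B=V−Δ·S=40.9875
The time-0 hedge costs 63.2939, which is the no-arbitrage price.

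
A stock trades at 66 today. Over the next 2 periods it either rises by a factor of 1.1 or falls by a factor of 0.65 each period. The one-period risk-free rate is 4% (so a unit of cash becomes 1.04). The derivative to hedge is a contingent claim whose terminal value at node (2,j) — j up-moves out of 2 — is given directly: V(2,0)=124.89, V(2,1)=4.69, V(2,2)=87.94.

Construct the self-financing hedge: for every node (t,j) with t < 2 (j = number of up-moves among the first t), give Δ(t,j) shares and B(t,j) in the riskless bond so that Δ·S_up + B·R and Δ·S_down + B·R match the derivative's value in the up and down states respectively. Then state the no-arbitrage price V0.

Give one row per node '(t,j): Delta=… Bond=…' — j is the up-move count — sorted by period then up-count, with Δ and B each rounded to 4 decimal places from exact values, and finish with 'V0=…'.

(0,0): Delta=1.8170 Bond=-55.7973
(1,0): Delta=-6.2264 Bond=287.0310
(1,1): Delta=2.5482 Bond=-111.1154
V0=64.1243

Since d<R<u, set p* = (R−d)/(u−d) = 0.8667; price each node as the discounted p*-expectation of its children.
At expiry t=2: V(2,0)=124.8900, V(2,1)=4.6900, V(2,2)=87.9400
(1,0): S=42.9000. Δ = (V_up−V_dn)/(S_up−S_dn) = (4.6900−124.8900)/(47.1900−27.8850) = -6.2264. V = [p*·4.6900 + (1−p*)·124.8900]/1.04 = 19.9199. B = V − Δ·S = 287.0310.
(1,1): S=72.6000. Δ = (V_up−V_dn)/(S_up−S_dn) = (87.9400−4.6900)/(79.8600−47.1900) = 2.5482. V = [p*·87.9400 + (1−p*)·4.6900]/1.04 = 73.8846. B = V − Δ·S = -111.1154.
(0,0): S=66.0000. Δ = (V_up−V_dn)/(S_up−S_dn) = (73.8846−19.9199)/(72.6000−42.9000) = 1.8170. V = [p*·73.8846 + (1−p*)·19.9199]/1.04 = 64.1243. B = V − Δ·S = -55.7973.
The time-0 hedge costs 64.1243, which is the no-arbitrage price.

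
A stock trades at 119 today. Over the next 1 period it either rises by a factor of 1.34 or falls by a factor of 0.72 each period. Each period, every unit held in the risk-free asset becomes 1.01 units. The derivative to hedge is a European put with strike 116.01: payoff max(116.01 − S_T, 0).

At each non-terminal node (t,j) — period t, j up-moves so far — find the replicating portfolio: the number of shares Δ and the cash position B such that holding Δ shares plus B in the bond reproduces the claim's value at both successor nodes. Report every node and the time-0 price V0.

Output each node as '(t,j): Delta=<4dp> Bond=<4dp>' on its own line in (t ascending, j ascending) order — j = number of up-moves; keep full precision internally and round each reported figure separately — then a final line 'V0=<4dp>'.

Risk-neutral probability p* = (R−d)/(u−d) = (1.01−0.72)/(1.34−0.72) = 0.4677.
Payoff layer (t=1): V(1,0)=30.3300, V(1,1)=0.0000
Node (0,0) S=119.0000: V=(p*·0.0000+(1−p*)·30.3300)/1.01=15.9836; Δ=(0.0000−30.3300)/(159.4600−85.6800)=-0.4111; B=V−Δ·S=64.9029
Check: Δ(0,0)·S0 + B(0,0) = 15.9836 = V0.

(0,0): Delta=-0.4111 Bond=64.9029
V0=15.9836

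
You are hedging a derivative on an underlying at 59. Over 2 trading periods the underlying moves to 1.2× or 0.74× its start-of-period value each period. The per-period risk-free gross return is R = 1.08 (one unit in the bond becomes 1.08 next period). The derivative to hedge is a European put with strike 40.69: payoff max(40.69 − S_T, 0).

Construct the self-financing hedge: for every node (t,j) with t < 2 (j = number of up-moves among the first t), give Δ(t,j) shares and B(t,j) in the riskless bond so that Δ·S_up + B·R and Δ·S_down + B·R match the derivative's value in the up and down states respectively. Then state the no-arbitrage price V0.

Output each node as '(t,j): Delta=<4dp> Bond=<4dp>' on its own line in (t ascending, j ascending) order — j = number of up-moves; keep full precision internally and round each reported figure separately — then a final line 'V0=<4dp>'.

No-arbitrage ⇒ martingale measure with p* = (R−d)/(u−d) = 0.7391.
At expiry t=2: V(2,0)=8.3816, V(2,1)=0.0000, V(2,2)=0.0000
Node (1,0) S=43.6600: V=(p*·0.0000+(1−p*)·8.3816)/1.08=2.0245; Δ=(0.0000−8.3816)/(52.3920−32.3084)=-0.4173; B=V−Δ·S=20.2454
Node (1,1) S=70.8000: V=(p*·0.0000+(1−p*)·0.0000)/1.08=0.0000; Δ=(0.0000−0.0000)/(84.9600−52.3920)=0.0000; B=V−Δ·S=0.0000
Node (0,0) S=59.0000: V=(p*·0.0000+(1−p*)·2.0245)/1.08=0.4890; Δ=(0.0000−2.0245)/(70.8000−43.6600)=-0.0746; B=V−Δ·S=4.8902
The time-0 hedge costs 0.4890, which is the no-arbitrage price.

(0,0): Delta=-0.0746 Bond=4.8902
(1,0): Delta=-0.4173 Bond=20.2454
(1,1): Delta=0.0000 Bond=0.0000
V0=0.4890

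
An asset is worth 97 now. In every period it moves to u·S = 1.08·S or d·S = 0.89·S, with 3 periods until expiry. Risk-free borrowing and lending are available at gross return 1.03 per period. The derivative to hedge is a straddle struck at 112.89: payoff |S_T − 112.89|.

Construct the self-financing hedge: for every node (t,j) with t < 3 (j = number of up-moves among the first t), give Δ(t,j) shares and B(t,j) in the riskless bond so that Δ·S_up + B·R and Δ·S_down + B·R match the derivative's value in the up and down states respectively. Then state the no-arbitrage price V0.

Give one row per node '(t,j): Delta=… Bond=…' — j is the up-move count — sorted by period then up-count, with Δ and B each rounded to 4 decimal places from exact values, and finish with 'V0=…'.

(0,0): Delta=-0.4834 Bond=60.0108
(1,0): Delta=-1.0000 Bond=106.4097
(1,1): Delta=-0.3314 Bond=45.8831
(2,0): Delta=-1.0000 Bond=109.6019
(2,1): Delta=-1.0000 Bond=109.6019
(2,2): Delta=-0.1346 Bond=24.9945
V0=13.1215

Risk-neutral probability p* = (R−d)/(u−d) = (1.03−0.89)/(1.08−0.89) = 0.7368.
Terminal payoffs: V(3,0)=44.5080, V(3,1)=29.9096, V(3,2)=12.1947, V(3,3)=9.3021
  t=2,j=0: stock 76.8337 → up 82.9804 (V=29.9096), down 68.3820 (V=44.5080). Price 32.7682; hedge Δ=-1.0000, bond B=109.6019.
  t=2,j=1: stock 93.2364 → up 100.6953 (V=12.1947), down 82.9804 (V=29.9096). Price 16.3655; hedge Δ=-1.0000, bond B=109.6019.
  t=2,j=2: stock 113.1408 → up 122.1921 (V=9.3021), down 100.6953 (V=12.1947). Price 9.7702; hedge Δ=-0.1346, bond B=24.9945.
  t=1,j=0: stock 86.3300 → up 93.2364 (V=16.3655), down 76.8337 (V=32.7682). Price 20.0797; hedge Δ=-1.0000, bond B=106.4097.
  t=1,j=1: stock 104.7600 → up 113.1408 (V=9.7702), down 93.2364 (V=16.3655). Price 11.1707; hedge Δ=-0.3314, bond B=45.8831.
  t=0,j=0: stock 97.0000 → up 104.7600 (V=11.1707), down 86.3300 (V=20.0797). Price 13.1215; hedge Δ=-0.4834, bond B=60.0108.
Each (Δ,B) replicates both successor values, so the strategy is self-financing and V0 is arbitrage-free.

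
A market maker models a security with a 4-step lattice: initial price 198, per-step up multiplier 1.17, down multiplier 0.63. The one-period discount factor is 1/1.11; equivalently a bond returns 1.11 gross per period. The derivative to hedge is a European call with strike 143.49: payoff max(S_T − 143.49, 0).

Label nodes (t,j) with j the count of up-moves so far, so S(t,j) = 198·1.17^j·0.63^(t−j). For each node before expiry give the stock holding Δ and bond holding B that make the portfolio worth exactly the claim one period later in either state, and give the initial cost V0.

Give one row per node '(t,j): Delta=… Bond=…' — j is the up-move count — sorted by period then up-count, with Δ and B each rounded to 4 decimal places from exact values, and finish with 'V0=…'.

Since d<R<u, set p* = (R−d)/(u−d) = 0.8889; price each node as the discounted p*-expectation of its children.
At expiry t=4: V(4,0)=0.0000, V(4,1)=0.0000, V(4,2)=0.0000, V(4,3)=56.2952, V(4,4)=227.5397
Node (3,0) S=49.5093: V=(p*·0.0000+(1−p*)·0.0000)/1.11=0.0000; Δ=(0.0000−0.0000)/(57.9259−31.1909)=0.0000; B=V−Δ·S=0.0000
Node (3,1) S=91.9459: V=(p*·0.0000+(1−p*)·0.0000)/1.11=0.0000; Δ=(0.0000−0.0000)/(107.5766−57.9259)=0.0000; B=V−Δ·S=0.0000
Node (3,2) S=170.7566: V=(p*·56.2952+(1−p*)·0.0000)/1.11=45.0812; Δ=(56.2952−0.0000)/(199.7852−107.5766)=0.6105; B=V−Δ·S=-59.1691
Node (3,3) S=317.1194: V=(p*·227.5397+(1−p*)·56.2952)/1.11=187.8491; Δ=(227.5397−56.2952)/(371.0297−199.7852)=1.0000; B=V−Δ·S=-129.2703
Node (2,0) S=78.5862: V=(p*·0.0000+(1−p*)·0.0000)/1.11=0.0000; Δ=(0.0000−0.0000)/(91.9459−49.5093)=0.0000; B=V−Δ·S=0.0000
Node (2,1) S=145.9458: V=(p*·45.0812+(1−p*)·0.0000)/1.11=36.1011; Δ=(45.0812−0.0000)/(170.7566−91.9459)=0.5720; B=V−Δ·S=-47.3827
Node (2,2) S=271.0422: V=(p*·187.8491+(1−p*)·45.0812)/1.11=154.9423; Δ=(187.8491−45.0812)/(317.1194−170.7566)=0.9754; B=V−Δ·S=-109.4426
Node (1,0) S=124.7400: V=(p*·36.1011+(1−p*)·0.0000)/1.11=28.9098; Δ=(36.1011−0.0000)/(145.9458−78.5862)=0.5359; B=V−Δ·S=-37.9441
Node (1,1) S=231.6600: V=(p*·154.9423+(1−p*)·36.1011)/1.11=127.6917; Δ=(154.9423−36.1011)/(271.0422−145.9458)=0.9500; B=V−Δ·S=-92.3847
Node (0,0) S=198.0000: V=(p*·127.6917+(1−p*)·28.9098)/1.11=105.1495; Δ=(127.6917−28.9098)/(231.6600−124.7400)=0.9239; B=V−Δ·S=-77.7800
Self-financing check: at every node Δ·S+B equals the discounted successor values.

(0,0): Delta=0.9239 Bond=-77.7800
(1,0): Delta=0.5359 Bond=-37.9441
(1,1): Delta=0.9500 Bond=-92.3847
(2,0): Delta=0.0000 Bond=0.0000
(2,1): Delta=0.5720 Bond=-47.3827
(2,2): Delta=0.9754 Bond=-109.4426
(3,0): Delta=0.0000 Bond=0.0000
(3,1): Delta=0.0000 Bond=0.0000
(3,2): Delta=0.6105 Bond=-59.1691
(3,3): Delta=1.0000 Bond=-129.2703
V0=105.1495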